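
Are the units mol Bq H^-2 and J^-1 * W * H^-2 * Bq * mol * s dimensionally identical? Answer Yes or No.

Yes

Left side:
  Bq = s⁻¹.
  H = kg·m²·s⁻²·A⁻².
  So H⁻² = kg⁻²·m⁻⁴·s⁴·A⁴.
  Combining: mol·Bq·H⁻² = mol · s⁻¹ · (kg⁻²·m⁻⁴·s⁴·A⁴) = kg⁻²·m⁻⁴·s³·A⁴·mol.
Right side:
  J = N·m (work = force × distance),
      = kg·m²·s⁻².
  So J⁻¹ = kg⁻¹·m⁻²·s².
  W = J/s (power = energy per time),
      = kg·m²·s⁻³.
  H = Wb/A (inductance = flux per current),
      = kg·m²·s⁻²·A⁻².
  So H⁻² = kg⁻²·m⁻⁴·s⁴·A⁴.
  Bq = 1/s = s⁻¹ (activity is decays per second).
  Combining: J⁻¹·W·H⁻²·Bq·mol·s = (kg⁻¹·m⁻²·s²) · (kg·m²·s⁻³) · (kg⁻²·m⁻⁴·s⁴·A⁴) · s⁻¹ · mol · s = kg⁻²·m⁻⁴·s³·A⁴·mol.
Both reduce to kg⁻²·m⁻⁴·s³·A⁴·mol.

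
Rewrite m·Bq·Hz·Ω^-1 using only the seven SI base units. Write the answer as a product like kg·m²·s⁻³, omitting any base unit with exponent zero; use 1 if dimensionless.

kg⁻¹·m⁻¹·s·A²

Bq = s⁻¹.
Hz = s⁻¹.
Ω = kg·m²·s⁻³·A⁻².
So Ω⁻¹ = kg⁻¹·m⁻²·s³·A².
Combining: m·Bq·Hz·Ω⁻¹ = m · s⁻¹ · s⁻¹ · (kg⁻¹·m⁻²·s³·A²) = kg⁻¹·m⁻¹·s·A².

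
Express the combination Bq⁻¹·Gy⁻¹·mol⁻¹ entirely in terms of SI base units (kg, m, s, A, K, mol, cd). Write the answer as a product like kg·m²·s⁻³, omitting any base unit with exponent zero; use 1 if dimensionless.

m⁻²·s³·mol⁻¹

Bq = 1/s = s⁻¹ (activity is decays per second).
So Bq⁻¹ = s.
Gy = J/kg (absorbed dose = energy per mass),
    = m²·s⁻².
So Gy⁻¹ = m⁻²·s².
Combining: Bq⁻¹·Gy⁻¹·mol⁻¹ = s · (m⁻²·s²) · mol⁻¹ = m⁻²·s³·mol⁻¹.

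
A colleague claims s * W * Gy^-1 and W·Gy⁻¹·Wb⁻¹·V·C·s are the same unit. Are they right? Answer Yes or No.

No

Left side:
  W = kg·m²·s⁻³.
  Gy = m²·s⁻².
  So Gy⁻¹ = m⁻²·s².
  Combining: s·W·Gy⁻¹ = s · (kg·m²·s⁻³) · (m⁻²·s²) = kg.
Right side:
  W = J/s (power = energy per time),
      = kg·m²·s⁻³.
  Gy = J/kg (absorbed dose = energy per mass),
      = m²·s⁻².
  So Gy⁻¹ = m⁻²·s².
  Wb = V·s (flux: a volt is a weber per second),
      = kg·m²·s⁻²·A⁻¹.
  So Wb⁻¹ = kg⁻¹·m⁻²·s²·A.
  V = W/A (potential = power per current),
      = kg·m²·s⁻³·A⁻¹.
  C = A·s = s·A (charge = current × time).
  Combining: W·Gy⁻¹·Wb⁻¹·V·C·s = (kg·m²·s⁻³) · (m⁻²·s²) · (kg⁻¹·m⁻²·s²·A) · (kg·m²·s⁻³·A⁻¹) · (s·A) · s = kg·A.
Left is kg; right is kg·A — different.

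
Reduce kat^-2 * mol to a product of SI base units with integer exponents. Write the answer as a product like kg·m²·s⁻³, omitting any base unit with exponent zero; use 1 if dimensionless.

kat = mol/s = s⁻¹·mol (catalytic activity).
So kat⁻² = s²·mol⁻².
Combining: kat⁻²·mol = (s²·mol⁻²) · mol = s²·mol⁻¹.

s²·mol⁻¹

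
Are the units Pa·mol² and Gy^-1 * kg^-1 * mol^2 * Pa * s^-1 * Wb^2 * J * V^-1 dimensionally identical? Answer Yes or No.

Left side:
  Pa = kg·m⁻¹·s⁻².
  Combining: Pa·mol² = (kg·m⁻¹·s⁻²) · mol² = kg·m⁻¹·s⁻²·mol².
Right side:
  Gy = J/kg (absorbed dose = energy per mass),
      = m²·s⁻².
  So Gy⁻¹ = m⁻²·s².
  Pa = N/m² (pressure = force per area),
      = kg·m⁻¹·s⁻².
  Wb = V·s (flux: a volt is a weber per second),
      = kg·m²·s⁻²·A⁻¹.
  So Wb² = kg²·m⁴·s⁻⁴·A⁻².
  J = N·m (work = force × distance),
      = kg·m²·s⁻².
  V = W/A (potential = power per current),
      = kg·m²·s⁻³·A⁻¹.
  So V⁻¹ = kg⁻¹·m⁻²·s³·A.
  Combining: Gy⁻¹·kg⁻¹·mol²·Pa·s⁻¹·Wb²·J·V⁻¹ = (m⁻²·s²) · kg⁻¹ · mol² · (kg·m⁻¹·s⁻²) · s⁻¹ · (kg²·m⁴·s⁻⁴·A⁻²) · (kg·m²·s⁻²) · (kg⁻¹·m⁻²·s³·A) = kg²·m·s⁻⁴·A⁻¹·mol².
Left is kg·m⁻¹·s⁻²·mol²; right is kg²·m·s⁻⁴·A⁻¹·mol² — different.

No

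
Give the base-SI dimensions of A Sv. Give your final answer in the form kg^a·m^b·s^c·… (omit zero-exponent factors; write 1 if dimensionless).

Sv = J/kg (equivalent dose = energy per mass),
    = m²·s⁻².
Combining: A·Sv = A · (m²·s⁻²) = m²·s⁻²·A.

m²·s⁻²·A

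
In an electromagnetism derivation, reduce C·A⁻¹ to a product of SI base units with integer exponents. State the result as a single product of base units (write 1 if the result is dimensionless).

s

C = A·s = s·A (charge = current × time).
Combining: C·A⁻¹ = (s·A) · A⁻¹ = s.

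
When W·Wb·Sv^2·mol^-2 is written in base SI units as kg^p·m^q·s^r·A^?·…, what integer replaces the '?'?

W = J/s (power = energy per time),
    = kg·m²·s⁻³.
Wb = V·s (flux: a volt is a weber per second),
    = kg·m²·s⁻²·A⁻¹.
Sv = J/kg (equivalent dose = energy per mass),
    = m²·s⁻².
So Sv² = m⁴·s⁻⁴.
Combining: W·Wb·Sv²·mol⁻² = (kg·m²·s⁻³) · (kg·m²·s⁻²·A⁻¹) · (m⁴·s⁻⁴) · mol⁻² = kg²·m⁸·s⁻⁹·A⁻¹·mol⁻².
The exponent of A is -1.

-1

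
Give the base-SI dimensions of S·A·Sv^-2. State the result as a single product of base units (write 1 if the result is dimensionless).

S = kg⁻¹·m⁻²·s³·A².
Sv = m²·s⁻².
So Sv⁻² = m⁻⁴·s⁴.
Combining: S·A·Sv⁻² = (kg⁻¹·m⁻²·s³·A²) · A · (m⁻⁴·s⁴) = kg⁻¹·m⁻⁶·s⁷·A³.

kg⁻¹·m⁻⁶·s⁷·A³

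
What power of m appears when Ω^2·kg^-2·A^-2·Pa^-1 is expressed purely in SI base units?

Ω = kg·m²·s⁻³·A⁻².
So Ω² = kg²·m⁴·s⁻⁶·A⁻⁴.
Pa = kg·m⁻¹·s⁻².
So Pa⁻¹ = kg⁻¹·m·s².
Combining: Ω²·kg⁻²·A⁻²·Pa⁻¹ = (kg²·m⁴·s⁻⁶·A⁻⁴) · kg⁻² · A⁻² · (kg⁻¹·m·s²) = kg⁻¹·m⁵·s⁻⁴·A⁻⁶.
The exponent of m is 5.

5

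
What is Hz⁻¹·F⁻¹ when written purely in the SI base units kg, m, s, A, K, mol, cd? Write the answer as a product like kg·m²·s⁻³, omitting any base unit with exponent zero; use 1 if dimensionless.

kg·m²·s⁻³·A⁻²

Hz = s⁻¹.
So Hz⁻¹ = s.
F = kg⁻¹·m⁻²·s⁴·A².
So F⁻¹ = kg·m²·s⁻⁴·A⁻².
Combining: Hz⁻¹·F⁻¹ = s · (kg·m²·s⁻⁴·A⁻²) = kg·m²·s⁻³·A⁻².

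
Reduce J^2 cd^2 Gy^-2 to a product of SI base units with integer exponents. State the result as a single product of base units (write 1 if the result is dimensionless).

J = N·m (work = force × distance),
    = kg·m²·s⁻².
So J² = kg²·m⁴·s⁻⁴.
Gy = J/kg (absorbed dose = energy per mass),
    = m²·s⁻².
So Gy⁻² = m⁻⁴·s⁴.
Combining: J²·cd²·Gy⁻² = (kg²·m⁴·s⁻⁴) · cd² · (m⁻⁴·s⁴) = kg²·cd².

kg²·cd²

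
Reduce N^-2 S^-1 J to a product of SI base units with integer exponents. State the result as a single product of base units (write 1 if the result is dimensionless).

N = kg·m·s⁻².
So N⁻² = kg⁻²·m⁻²·s⁴.
S = kg⁻¹·m⁻²·s³·A².
So S⁻¹ = kg·m²·s⁻³·A⁻².
J = kg·m²·s⁻².
Combining: N⁻²·S⁻¹·J = (kg⁻²·m⁻²·s⁴) · (kg·m²·s⁻³·A⁻²) · (kg·m²·s⁻²) = m²·s⁻¹·A⁻².

m²·s⁻¹·A⁻²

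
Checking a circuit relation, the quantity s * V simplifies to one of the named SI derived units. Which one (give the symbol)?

Wb

V = W/A (potential = power per current),
    = kg·m²·s⁻³·A⁻¹.
Combining: s·V = s · (kg·m²·s⁻³·A⁻¹) = kg·m²·s⁻²·A⁻¹.
kg·m²·s⁻²·A⁻¹ is the base-SI form of the weber.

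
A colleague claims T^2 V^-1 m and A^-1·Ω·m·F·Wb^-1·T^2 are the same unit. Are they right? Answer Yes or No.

No

Left side:
  T = Wb/m² (flux density = flux per area),
      = kg·s⁻²·A⁻¹.
  So T² = kg²·s⁻⁴·A⁻².
  V = W/A (potential = power per current),
      = kg·m²·s⁻³·A⁻¹.
  So V⁻¹ = kg⁻¹·m⁻²·s³·A.
  Combining: T²·V⁻¹·m = (kg²·s⁻⁴·A⁻²) · (kg⁻¹·m⁻²·s³·A) · m = kg·m⁻¹·s⁻¹·A⁻¹.
Right side:
  Ω = kg·m²·s⁻³·A⁻².
  F = kg⁻¹·m⁻²·s⁴·A².
  Wb = kg·m²·s⁻²·A⁻¹.
  So Wb⁻¹ = kg⁻¹·m⁻²·s²·A.
  T = kg·s⁻²·A⁻¹.
  So T² = kg²·s⁻⁴·A⁻².
  Combining: A⁻¹·Ω·m·F·Wb⁻¹·T² = A⁻¹ · (kg·m²·s⁻³·A⁻²) · m · (kg⁻¹·m⁻²·s⁴·A²) · (kg⁻¹·m⁻²·s²·A) · (kg²·s⁻⁴·A⁻²) = kg·m⁻¹·s⁻¹·A⁻².
Left is kg·m⁻¹·s⁻¹·A⁻¹; right is kg·m⁻¹·s⁻¹·A⁻² — different.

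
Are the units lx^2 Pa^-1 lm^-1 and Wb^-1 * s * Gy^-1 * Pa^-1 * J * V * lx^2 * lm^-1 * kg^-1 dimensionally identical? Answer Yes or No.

Left side:
  lx = m⁻²·cd.
  So lx² = m⁻⁴·cd².
  Pa = kg·m⁻¹·s⁻².
  So Pa⁻¹ = kg⁻¹·m·s².
  lm = cd.
  So lm⁻¹ = cd⁻¹.
  Combining: lx²·Pa⁻¹·lm⁻¹ = (m⁻⁴·cd²) · (kg⁻¹·m·s²) · cd⁻¹ = kg⁻¹·m⁻³·s²·cd.
Right side:
  Wb = kg·m²·s⁻²·A⁻¹.
  So Wb⁻¹ = kg⁻¹·m⁻²·s²·A.
  Gy = m²·s⁻².
  So Gy⁻¹ = m⁻²·s².
  Pa = kg·m⁻¹·s⁻².
  So Pa⁻¹ = kg⁻¹·m·s².
  J = kg·m²·s⁻².
  V = kg·m²·s⁻³·A⁻¹.
  lx = m⁻²·cd.
  So lx² = m⁻⁴·cd².
  lm = cd.
  So lm⁻¹ = cd⁻¹.
  Combining: Wb⁻¹·s·Gy⁻¹·Pa⁻¹·J·V·lx²·lm⁻¹·kg⁻¹ = (kg⁻¹·m⁻²·s²·A) · s · (m⁻²·s²) · (kg⁻¹·m·s²) · (kg·m²·s⁻²) · (kg·m²·s⁻³·A⁻¹) · (m⁻⁴·cd²) · cd⁻¹ · kg⁻¹ = kg⁻¹·m⁻³·s²·cd.
Both reduce to kg⁻¹·m⁻³·s²·cd.

Yes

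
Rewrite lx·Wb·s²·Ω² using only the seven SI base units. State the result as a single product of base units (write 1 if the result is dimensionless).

lx = m⁻²·cd.
Wb = kg·m²·s⁻²·A⁻¹.
Ω = kg·m²·s⁻³·A⁻².
So Ω² = kg²·m⁴·s⁻⁶·A⁻⁴.
Combining: lx·Wb·s²·Ω² = (m⁻²·cd) · (kg·m²·s⁻²·A⁻¹) · s² · (kg²·m⁴·s⁻⁶·A⁻⁴) = kg³·m⁴·s⁻⁶·A⁻⁵·cd.

kg³·m⁴·s⁻⁶·A⁻⁵·cd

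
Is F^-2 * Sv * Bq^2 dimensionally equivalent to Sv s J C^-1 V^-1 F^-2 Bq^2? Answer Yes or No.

No

Left side:
  F = C/V (capacitance = charge per voltage),
      = A·s/(kg·m²·s⁻³·A⁻¹) (substituting C and V),
      = kg⁻¹·m⁻²·s⁴·A².
  So F⁻² = kg²·m⁴·s⁻⁸·A⁻⁴.
  Sv = J/kg (equivalent dose = energy per mass),
      = m²·s⁻².
  Bq = 1/s = s⁻¹ (activity is decays per second).
  So Bq² = s⁻².
  Combining: F⁻²·Sv·Bq² = (kg²·m⁴·s⁻⁸·A⁻⁴) · (m²·s⁻²) · s⁻² = kg²·m⁶·s⁻¹²·A⁻⁴.
Right side:
  Sv = J/kg (equivalent dose = energy per mass),
      = m²·s⁻².
  J = N·m (work = force × distance),
      = kg·m²·s⁻².
  C = A·s = s·A (charge = current × time).
  So C⁻¹ = s⁻¹·A⁻¹.
  V = W/A (potential = power per current),
      = kg·m²·s⁻³·A⁻¹.
  So V⁻¹ = kg⁻¹·m⁻²·s³·A.
  F = C/V (capacitance = charge per voltage),
      = A·s/(kg·m²·s⁻³·A⁻¹) (substituting C and V),
      = kg⁻¹·m⁻²·s⁴·A².
  So F⁻² = kg²·m⁴·s⁻⁸·A⁻⁴.
  Bq = 1/s = s⁻¹ (activity is decays per second).
  So Bq² = s⁻².
  Combining: Sv·s·J·C⁻¹·V⁻¹·F⁻²·Bq² = (m²·s⁻²) · s · (kg·m²·s⁻²) · (s⁻¹·A⁻¹) · (kg⁻¹·m⁻²·s³·A) · (kg²·m⁴·s⁻⁸·A⁻⁴) · s⁻² = kg²·m⁶·s⁻¹¹·A⁻⁴.
Left is kg²·m⁶·s⁻¹²·A⁻⁴; right is kg²·m⁶·s⁻¹¹·A⁻⁴ — different.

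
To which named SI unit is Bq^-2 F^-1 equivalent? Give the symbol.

H

Bq = s⁻¹.
So Bq⁻² = s².
F = kg⁻¹·m⁻²·s⁴·A².
So F⁻¹ = kg·m²·s⁻⁴·A⁻².
Combining: Bq⁻²·F⁻¹ = s² · (kg·m²·s⁻⁴·A⁻²) = kg·m²·s⁻²·A⁻².
kg·m²·s⁻²·A⁻² is the base-SI form of the henry.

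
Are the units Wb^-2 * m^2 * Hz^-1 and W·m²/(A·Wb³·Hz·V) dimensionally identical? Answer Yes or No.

No

Left side:
  Wb = kg·m²·s⁻²·A⁻¹.
  So Wb⁻² = kg⁻²·m⁻⁴·s⁴·A².
  Hz = s⁻¹.
  So Hz⁻¹ = s.
  Combining: Wb⁻²·m²·Hz⁻¹ = (kg⁻²·m⁻⁴·s⁴·A²) · m² · s = kg⁻²·m⁻²·s⁵·A².
Right side:
  W = J/s (power = energy per time),
      = kg·m²·s⁻³.
  Wb = V·s (flux: a volt is a weber per second),
      = kg·m²·s⁻²·A⁻¹.
  So Wb⁻³ = kg⁻³·m⁻⁶·s⁶·A³.
  Hz = 1/s = s⁻¹ (frequency is cycles per second).
  So Hz⁻¹ = s.
  V = W/A (potential = power per current),
      = kg·m²·s⁻³·A⁻¹.
  So V⁻¹ = kg⁻¹·m⁻²·s³·A.
  Combining: A⁻¹·W·m²·Wb⁻³·Hz⁻¹·V⁻¹ = A⁻¹ · (kg·m²·s⁻³) · m² · (kg⁻³·m⁻⁶·s⁶·A³) · s · (kg⁻¹·m⁻²·s³·A) = kg⁻³·m⁻⁴·s⁷·A³.
Left is kg⁻²·m⁻²·s⁵·A²; right is kg⁻³·m⁻⁴·s⁷·A³ — different.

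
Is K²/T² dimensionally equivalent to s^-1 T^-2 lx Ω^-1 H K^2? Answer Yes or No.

No

Left side:
  T = kg·s⁻²·A⁻¹.
  So T⁻² = kg⁻²·s⁴·A².
  Combining: T⁻²·K² = (kg⁻²·s⁴·A²) · K² = kg⁻²·s⁴·A²·K².
Right side:
  T = Wb/m² (flux density = flux per area),
      = kg·s⁻²·A⁻¹.
  So T⁻² = kg⁻²·s⁴·A².
  lx = lm/m² (illuminance = luminous flux per area),
      = m⁻²·cd.
  Ω = V/A (resistance = voltage per current),
      = kg·m²·s⁻³·A⁻².
  So Ω⁻¹ = kg⁻¹·m⁻²·s³·A².
  H = Wb/A (inductance = flux per current),
      = kg·m²·s⁻²·A⁻².
  Combining: s⁻¹·T⁻²·lx·Ω⁻¹·H·K² = s⁻¹ · (kg⁻²·s⁴·A²) · (m⁻²·cd) · (kg⁻¹·m⁻²·s³·A²) · (kg·m²·s⁻²·A⁻²) · K² = kg⁻²·m⁻²·s⁴·A²·K²·cd.
Left is kg⁻²·s⁴·A²·K²; right is kg⁻²·m⁻²·s⁴·A²·K²·cd — different.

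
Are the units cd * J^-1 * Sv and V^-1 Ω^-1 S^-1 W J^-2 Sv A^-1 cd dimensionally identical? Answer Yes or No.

Left side:
  J = N·m (work = force × distance),
      = kg·m²·s⁻².
  So J⁻¹ = kg⁻¹·m⁻²·s².
  Sv = J/kg (equivalent dose = energy per mass),
      = m²·s⁻².
  Combining: cd·J⁻¹·Sv = cd · (kg⁻¹·m⁻²·s²) · (m²·s⁻²) = kg⁻¹·cd.
Right side:
  V = W/A (potential = power per current),
      = kg·m²·s⁻³·A⁻¹.
  So V⁻¹ = kg⁻¹·m⁻²·s³·A.
  Ω = V/A (resistance = voltage per current),
      = kg·m²·s⁻³·A⁻².
  So Ω⁻¹ = kg⁻¹·m⁻²·s³·A².
  S = 1/Ω (conductance is reciprocal resistance),
      = kg⁻¹·m⁻²·s³·A².
  So S⁻¹ = kg·m²·s⁻³·A⁻².
  W = J/s (power = energy per time),
      = kg·m²·s⁻³.
  J = N·m (work = force × distance),
      = kg·m²·s⁻².
  So J⁻² = kg⁻²·m⁻⁴·s⁴.
  Sv = J/kg (equivalent dose = energy per mass),
      = m²·s⁻².
  Combining: V⁻¹·Ω⁻¹·S⁻¹·W·J⁻²·Sv·A⁻¹·cd = (kg⁻¹·m⁻²·s³·A) · (kg⁻¹·m⁻²·s³·A²) · (kg·m²·s⁻³·A⁻²) · (kg·m²·s⁻³) · (kg⁻²·m⁻⁴·s⁴) · (m²·s⁻²) · A⁻¹ · cd = kg⁻²·m⁻²·s²·cd.
Left is kg⁻¹·cd; right is kg⁻²·m⁻²·s²·cd — different.

No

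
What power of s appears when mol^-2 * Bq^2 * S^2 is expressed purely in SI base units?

4

Bq = 1/s = s⁻¹ (activity is decays per second).
So Bq² = s⁻².
S = 1/Ω (conductance is reciprocal resistance),
    = kg⁻¹·m⁻²·s³·A².
So S² = kg⁻²·m⁻⁴·s⁶·A⁴.
Combining: mol⁻²·Bq²·S² = mol⁻² · s⁻² · (kg⁻²·m⁻⁴·s⁶·A⁴) = kg⁻²·m⁻⁴·s⁴·A⁴·mol⁻².
The exponent of s is 4.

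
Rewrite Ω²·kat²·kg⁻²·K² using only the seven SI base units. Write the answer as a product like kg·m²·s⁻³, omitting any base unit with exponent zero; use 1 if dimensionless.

Ω = kg·m²·s⁻³·A⁻².
So Ω² = kg²·m⁴·s⁻⁶·A⁻⁴.
kat = s⁻¹·mol.
So kat² = s⁻²·mol².
Combining: Ω²·kat²·kg⁻²·K² = (kg²·m⁴·s⁻⁶·A⁻⁴) · (s⁻²·mol²) · kg⁻² · K² = m⁴·s⁻⁸·A⁻⁴·K²·mol².

m⁴·s⁻⁸·A⁻⁴·K²·mol²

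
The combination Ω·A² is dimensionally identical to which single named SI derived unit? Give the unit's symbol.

W

Ω = V/A (resistance = voltage per current),
    = kg·m²·s⁻³·A⁻².
Combining: Ω·A² = (kg·m²·s⁻³·A⁻²) · A² = kg·m²·s⁻³.
kg·m²·s⁻³ is the base-SI form of the watt.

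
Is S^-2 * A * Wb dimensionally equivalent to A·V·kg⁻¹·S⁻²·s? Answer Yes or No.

No

Left side:
  S = kg⁻¹·m⁻²·s³·A².
  So S⁻² = kg²·m⁴·s⁻⁶·A⁻⁴.
  Wb = kg·m²·s⁻²·A⁻¹.
  Combining: S⁻²·A·Wb = (kg²·m⁴·s⁻⁶·A⁻⁴) · A · (kg·m²·s⁻²·A⁻¹) = kg³·m⁶·s⁻⁸·A⁻⁴.
Right side:
  V = W/A (potential = power per current),
      = kg·m²·s⁻³·A⁻¹.
  S = 1/Ω (conductance is reciprocal resistance),
      = kg⁻¹·m⁻²·s³·A².
  So S⁻² = kg²·m⁴·s⁻⁶·A⁻⁴.
  Combining: A·V·kg⁻¹·S⁻²·s = A · (kg·m²·s⁻³·A⁻¹) · kg⁻¹ · (kg²·m⁴·s⁻⁶·A⁻⁴) · s = kg²·m⁶·s⁻⁸·A⁻⁴.
Left is kg³·m⁶·s⁻⁸·A⁻⁴; right is kg²·m⁶·s⁻⁸·A⁻⁴ — different.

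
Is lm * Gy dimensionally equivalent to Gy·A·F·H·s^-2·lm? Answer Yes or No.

No

Left side:
  lm = cd·sr = cd (luminous flux; sr is dimensionless).
  Gy = J/kg (absorbed dose = energy per mass),
      = m²·s⁻².
  Combining: lm·Gy = cd · (m²·s⁻²) = m²·s⁻²·cd.
Right side:
  Gy = J/kg (absorbed dose = energy per mass),
      = m²·s⁻².
  F = C/V (capacitance = charge per voltage),
      = A·s/(kg·m²·s⁻³·A⁻¹) (substituting C and V),
      = kg⁻¹·m⁻²·s⁴·A².
  H = Wb/A (inductance = flux per current),
      = kg·m²·s⁻²·A⁻².
  lm = cd·sr = cd (luminous flux; sr is dimensionless).
  Combining: Gy·A·F·H·s⁻²·lm = (m²·s⁻²) · A · (kg⁻¹·m⁻²·s⁴·A²) · (kg·m²·s⁻²·A⁻²) · s⁻² · cd = m²·s⁻²·A·cd.
Left is m²·s⁻²·cd; right is m²·s⁻²·A·cd — different.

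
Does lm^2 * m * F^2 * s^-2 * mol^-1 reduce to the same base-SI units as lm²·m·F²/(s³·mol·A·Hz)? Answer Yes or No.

No

Left side:
  lm = cd.
  So lm² = cd².
  F = kg⁻¹·m⁻²·s⁴·A².
  So F² = kg⁻²·m⁻⁴·s⁸·A⁴.
  Combining: lm²·m·F²·s⁻²·mol⁻¹ = cd² · m · (kg⁻²·m⁻⁴·s⁸·A⁴) · s⁻² · mol⁻¹ = kg⁻²·m⁻³·s⁶·A⁴·mol⁻¹·cd².
Right side:
  lm = cd.
  So lm² = cd².
  Hz = s⁻¹.
  So Hz⁻¹ = s.
  F = kg⁻¹·m⁻²·s⁴·A².
  So F² = kg⁻²·m⁻⁴·s⁸·A⁴.
  Combining: s⁻³·mol⁻¹·lm²·m·A⁻¹·Hz⁻¹·F² = s⁻³ · mol⁻¹ · cd² · m · A⁻¹ · s · (kg⁻²·m⁻⁴·s⁸·A⁴) = kg⁻²·m⁻³·s⁶·A³·mol⁻¹·cd².
Left is kg⁻²·m⁻³·s⁶·A⁴·mol⁻¹·cd²; right is kg⁻²·m⁻³·s⁶·A³·mol⁻¹·cd² — different.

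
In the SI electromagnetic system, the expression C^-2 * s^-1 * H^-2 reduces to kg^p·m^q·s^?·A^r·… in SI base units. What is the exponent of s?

C = A·s = s·A (charge = current × time).
So C⁻² = s⁻²·A⁻².
H = Wb/A (inductance = flux per current),
    = kg·m²·s⁻²·A⁻².
So H⁻² = kg⁻²·m⁻⁴·s⁴·A⁴.
Combining: C⁻²·s⁻¹·H⁻² = (s⁻²·A⁻²) · s⁻¹ · (kg⁻²·m⁻⁴·s⁴·A⁴) = kg⁻²·m⁻⁴·s·A².
The exponent of s is 1.

1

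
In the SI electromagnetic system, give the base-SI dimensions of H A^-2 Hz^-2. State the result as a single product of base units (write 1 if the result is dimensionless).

kg·m²·A⁻⁴

H = Wb/A (inductance = flux per current),
    = kg·m²·s⁻²·A⁻².
Hz = 1/s = s⁻¹ (frequency is cycles per second).
So Hz⁻² = s².
Combining: H·A⁻²·Hz⁻² = (kg·m²·s⁻²·A⁻²) · A⁻² · s² = kg·m²·A⁻⁴.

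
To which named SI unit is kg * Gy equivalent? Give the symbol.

Gy = J/kg (absorbed dose = energy per mass),
    = m²·s⁻².
Combining: kg·Gy = kg · (m²·s⁻²) = kg·m²·s⁻².
kg·m²·s⁻² is the base-SI form of the joule.

J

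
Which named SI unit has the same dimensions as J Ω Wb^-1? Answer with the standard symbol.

J = kg·m²·s⁻².
Ω = kg·m²·s⁻³·A⁻².
Wb = kg·m²·s⁻²·A⁻¹.
So Wb⁻¹ = kg⁻¹·m⁻²·s²·A.
Combining: J·Ω·Wb⁻¹ = (kg·m²·s⁻²) · (kg·m²·s⁻³·A⁻²) · (kg⁻¹·m⁻²·s²·A) = kg·m²·s⁻³·A⁻¹.
kg·m²·s⁻³·A⁻¹ is the base-SI form of the volt.

V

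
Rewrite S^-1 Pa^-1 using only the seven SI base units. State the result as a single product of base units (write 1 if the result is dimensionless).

S = 1/Ω (conductance is reciprocal resistance),
    = kg⁻¹·m⁻²·s³·A².
So S⁻¹ = kg·m²·s⁻³·A⁻².
Pa = N/m² (pressure = force per area),
    = kg·m⁻¹·s⁻².
So Pa⁻¹ = kg⁻¹·m·s².
Combining: S⁻¹·Pa⁻¹ = (kg·m²·s⁻³·A⁻²) · (kg⁻¹·m·s²) = m³·s⁻¹·A⁻².

m³·s⁻¹·A⁻²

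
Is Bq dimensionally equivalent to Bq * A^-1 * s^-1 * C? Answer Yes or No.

Left side:
  Bq = 1/s = s⁻¹ (activity is decays per second).
Right side:
  Bq = 1/s = s⁻¹ (activity is decays per second).
  C = A·s = s·A (charge = current × time).
  Combining: Bq·A⁻¹·s⁻¹·C = s⁻¹ · A⁻¹ · s⁻¹ · (s·A) = s⁻¹.
Both reduce to s⁻¹.

Yes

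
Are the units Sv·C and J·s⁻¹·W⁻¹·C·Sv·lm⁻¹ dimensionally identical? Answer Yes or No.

No

Left side:
  Sv = m²·s⁻².
  C = s·A.
  Combining: Sv·C = (m²·s⁻²) · (s·A) = m²·s⁻¹·A.
Right side:
  J = N·m (work = force × distance),
      = kg·m²·s⁻².
  W = J/s (power = energy per time),
      = kg·m²·s⁻³.
  So W⁻¹ = kg⁻¹·m⁻²·s³.
  C = A·s = s·A (charge = current × time).
  Sv = J/kg (equivalent dose = energy per mass),
      = m²·s⁻².
  lm = cd·sr = cd (luminous flux; sr is dimensionless).
  So lm⁻¹ = cd⁻¹.
  Combining: J·s⁻¹·W⁻¹·C·Sv·lm⁻¹ = (kg·m²·s⁻²) · s⁻¹ · (kg⁻¹·m⁻²·s³) · (s·A) · (m²·s⁻²) · cd⁻¹ = m²·s⁻¹·A·cd⁻¹.
Left is m²·s⁻¹·A; right is m²·s⁻¹·A·cd⁻¹ — different.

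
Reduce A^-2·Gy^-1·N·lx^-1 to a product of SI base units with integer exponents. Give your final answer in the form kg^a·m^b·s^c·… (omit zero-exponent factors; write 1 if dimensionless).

kg·m·A⁻²·cd⁻¹

Gy = J/kg (absorbed dose = energy per mass),
    = m²·s⁻².
So Gy⁻¹ = m⁻²·s².
N = kg·m/s² = kg·m·s⁻² (force = mass × acceleration).
lx = lm/m² (illuminance = luminous flux per area),
    = m⁻²·cd.
So lx⁻¹ = m²·cd⁻¹.
Combining: A⁻²·Gy⁻¹·N·lx⁻¹ = A⁻² · (m⁻²·s²) · (kg·m·s⁻²) · (m²·cd⁻¹) = kg·m·A⁻²·cd⁻¹.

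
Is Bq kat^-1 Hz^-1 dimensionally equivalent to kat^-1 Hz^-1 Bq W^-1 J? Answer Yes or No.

No

Left side:
  Bq = 1/s = s⁻¹ (activity is decays per second).
  kat = mol/s = s⁻¹·mol (catalytic activity).
  So kat⁻¹ = s·mol⁻¹.
  Hz = 1/s = s⁻¹ (frequency is cycles per second).
  So Hz⁻¹ = s.
  Combining: Bq·kat⁻¹·Hz⁻¹ = s⁻¹ · (s·mol⁻¹) · s = s·mol⁻¹.
Right side:
  kat = s⁻¹·mol.
  So kat⁻¹ = s·mol⁻¹.
  Hz = s⁻¹.
  So Hz⁻¹ = s.
  Bq = s⁻¹.
  W = kg·m²·s⁻³.
  So W⁻¹ = kg⁻¹·m⁻²·s³.
  J = kg·m²·s⁻².
  Combining: kat⁻¹·Hz⁻¹·Bq·W⁻¹·J = (s·mol⁻¹) · s · s⁻¹ · (kg⁻¹·m⁻²·s³) · (kg·m²·s⁻²) = s²·mol⁻¹.
Left is s·mol⁻¹; right is s²·mol⁻¹ — different.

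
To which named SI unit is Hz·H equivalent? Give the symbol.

Ω

Hz = s⁻¹.
H = kg·m²·s⁻²·A⁻².
Combining: Hz·H = s⁻¹ · (kg·m²·s⁻²·A⁻²) = kg·m²·s⁻³·A⁻².
kg·m²·s⁻³·A⁻² is the base-SI form of the ohm.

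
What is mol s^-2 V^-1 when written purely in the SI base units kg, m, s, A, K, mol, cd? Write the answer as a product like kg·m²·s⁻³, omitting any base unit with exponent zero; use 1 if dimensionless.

kg⁻¹·m⁻²·s·A·mol

V = W/A (potential = power per current),
    = kg·m²·s⁻³·A⁻¹.
So V⁻¹ = kg⁻¹·m⁻²·s³·A.
Combining: mol·s⁻²·V⁻¹ = mol · s⁻² · (kg⁻¹·m⁻²·s³·A) = kg⁻¹·m⁻²·s·A·mol.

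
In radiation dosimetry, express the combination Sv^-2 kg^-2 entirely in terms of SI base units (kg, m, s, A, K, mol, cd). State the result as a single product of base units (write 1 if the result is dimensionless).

kg⁻²·m⁻⁴·s⁴

Sv = m²·s⁻².
So Sv⁻² = m⁻⁴·s⁴.
Combining: Sv⁻²·kg⁻² = (m⁻⁴·s⁴) · kg⁻² = kg⁻²·m⁻⁴·s⁴.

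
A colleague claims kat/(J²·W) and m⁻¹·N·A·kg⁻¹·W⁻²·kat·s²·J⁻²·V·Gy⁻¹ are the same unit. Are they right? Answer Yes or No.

No

Left side:
  J = N·m (work = force × distance),
      = kg·m²·s⁻².
  So J⁻² = kg⁻²·m⁻⁴·s⁴.
  W = J/s (power = energy per time),
      = kg·m²·s⁻³.
  So W⁻¹ = kg⁻¹·m⁻²·s³.
  kat = mol/s = s⁻¹·mol (catalytic activity).
  Combining: J⁻²·W⁻¹·kat = (kg⁻²·m⁻⁴·s⁴) · (kg⁻¹·m⁻²·s³) · (s⁻¹·mol) = kg⁻³·m⁻⁶·s⁶·mol.
Right side:
  N = kg·m·s⁻².
  W = kg·m²·s⁻³.
  So W⁻² = kg⁻²·m⁻⁴·s⁶.
  kat = s⁻¹·mol.
  J = kg·m²·s⁻².
  So J⁻² = kg⁻²·m⁻⁴·s⁴.
  V = kg·m²·s⁻³·A⁻¹.
  Gy = m²·s⁻².
  So Gy⁻¹ = m⁻²·s².
  Combining: m⁻¹·N·A·kg⁻¹·W⁻²·kat·s²·J⁻²·V·Gy⁻¹ = m⁻¹ · (kg·m·s⁻²) · A · kg⁻¹ · (kg⁻²·m⁻⁴·s⁶) · (s⁻¹·mol) · s² · (kg⁻²·m⁻⁴·s⁴) · (kg·m²·s⁻³·A⁻¹) · (m⁻²·s²) = kg⁻³·m⁻⁸·s⁸·mol.
Left is kg⁻³·m⁻⁶·s⁶·mol; right is kg⁻³·m⁻⁸·s⁸·mol — different.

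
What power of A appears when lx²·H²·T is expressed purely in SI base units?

lx = lm/m² (illuminance = luminous flux per area),
    = m⁻²·cd.
So lx² = m⁻⁴·cd².
H = Wb/A (inductance = flux per current),
    = kg·m²·s⁻²·A⁻².
So H² = kg²·m⁴·s⁻⁴·A⁻⁴.
T = Wb/m² (flux density = flux per area),
    = kg·s⁻²·A⁻¹.
Combining: lx²·H²·T = (m⁻⁴·cd²) · (kg²·m⁴·s⁻⁴·A⁻⁴) · (kg·s⁻²·A⁻¹) = kg³·s⁻⁶·A⁻⁵·cd².
The exponent of A is -5.

-5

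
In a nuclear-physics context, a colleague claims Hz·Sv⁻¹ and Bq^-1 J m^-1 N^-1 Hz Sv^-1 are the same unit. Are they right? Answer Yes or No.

Left side:
  Hz = 1/s = s⁻¹ (frequency is cycles per second).
  Sv = J/kg (equivalent dose = energy per mass),
      = m²·s⁻².
  So Sv⁻¹ = m⁻²·s².
  Combining: Hz·Sv⁻¹ = s⁻¹ · (m⁻²·s²) = m⁻²·s.
Right side:
  Bq = s⁻¹.
  So Bq⁻¹ = s.
  J = kg·m²·s⁻².
  N = kg·m·s⁻².
  So N⁻¹ = kg⁻¹·m⁻¹·s².
  Hz = s⁻¹.
  Sv = m²·s⁻².
  So Sv⁻¹ = m⁻²·s².
  Combining: Bq⁻¹·J·m⁻¹·N⁻¹·Hz·Sv⁻¹ = s · (kg·m²·s⁻²) · m⁻¹ · (kg⁻¹·m⁻¹·s²) · s⁻¹ · (m⁻²·s²) = m⁻²·s².
Left is m⁻²·s; right is m⁻²·s² — different.

No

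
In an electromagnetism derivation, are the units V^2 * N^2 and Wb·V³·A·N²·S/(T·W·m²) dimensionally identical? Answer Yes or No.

Left side:
  V = kg·m²·s⁻³·A⁻¹.
  So V² = kg²·m⁴·s⁻⁶·A⁻².
  N = kg·m·s⁻².
  So N² = kg²·m²·s⁻⁴.
  Combining: V²·N² = (kg²·m⁴·s⁻⁶·A⁻²) · (kg²·m²·s⁻⁴) = kg⁴·m⁶·s⁻¹⁰·A⁻².
Right side:
  Wb = V·s (flux: a volt is a weber per second),
      = kg·m²·s⁻²·A⁻¹.
  V = W/A (potential = power per current),
      = kg·m²·s⁻³·A⁻¹.
  So V³ = kg³·m⁶·s⁻⁹·A⁻³.
  T = Wb/m² (flux density = flux per area),
      = kg·s⁻²·A⁻¹.
  So T⁻¹ = kg⁻¹·s²·A.
  W = J/s (power = energy per time),
      = kg·m²·s⁻³.
  So W⁻¹ = kg⁻¹·m⁻²·s³.
  N = kg·m/s² = kg·m·s⁻² (force = mass × acceleration).
  So N² = kg²·m²·s⁻⁴.
  S = 1/Ω (conductance is reciprocal resistance),
      = kg⁻¹·m⁻²·s³·A².
  Combining: Wb·V³·A·T⁻¹·W⁻¹·N²·m⁻²·S = (kg·m²·s⁻²·A⁻¹) · (kg³·m⁶·s⁻⁹·A⁻³) · A · (kg⁻¹·s²·A) · (kg⁻¹·m⁻²·s³) · (kg²·m²·s⁻⁴) · m⁻² · (kg⁻¹·m⁻²·s³·A²) = kg³·m⁴·s⁻⁷.
Left is kg⁴·m⁶·s⁻¹⁰·A⁻²; right is kg³·m⁴·s⁻⁷ — different.

No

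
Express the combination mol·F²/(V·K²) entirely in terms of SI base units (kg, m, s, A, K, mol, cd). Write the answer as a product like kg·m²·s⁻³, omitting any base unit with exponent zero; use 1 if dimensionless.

kg⁻³·m⁻⁶·s¹¹·A⁵·K⁻²·mol

V = W/A (potential = power per current),
    = kg·m²·s⁻³·A⁻¹.
So V⁻¹ = kg⁻¹·m⁻²·s³·A.
F = C/V (capacitance = charge per voltage),
    = A·s/(kg·m²·s⁻³·A⁻¹) (substituting C and V),
    = kg⁻¹·m⁻²·s⁴·A².
So F² = kg⁻²·m⁻⁴·s⁸·A⁴.
Combining: V⁻¹·K⁻²·mol·F² = (kg⁻¹·m⁻²·s³·A) · K⁻² · mol · (kg⁻²·m⁻⁴·s⁸·A⁴) = kg⁻³·m⁻⁶·s¹¹·A⁵·K⁻²·mol.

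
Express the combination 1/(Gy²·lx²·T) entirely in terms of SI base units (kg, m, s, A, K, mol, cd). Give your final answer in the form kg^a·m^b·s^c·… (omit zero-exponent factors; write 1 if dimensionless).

Gy = J/kg (absorbed dose = energy per mass),
    = m²·s⁻².
So Gy⁻² = m⁻⁴·s⁴.
lx = lm/m² (illuminance = luminous flux per area),
    = m⁻²·cd.
So lx⁻² = m⁴·cd⁻².
T = Wb/m² (flux density = flux per area),
    = kg·s⁻²·A⁻¹.
So T⁻¹ = kg⁻¹·s²·A.
Combining: Gy⁻²·lx⁻²·T⁻¹ = (m⁻⁴·s⁴) · (m⁴·cd⁻²) · (kg⁻¹·s²·A) = kg⁻¹·s⁶·A·cd⁻².

kg⁻¹·s⁶·A·cd⁻²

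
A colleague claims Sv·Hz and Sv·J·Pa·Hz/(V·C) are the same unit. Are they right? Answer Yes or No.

Left side:
  Sv = m²·s⁻².
  Hz = s⁻¹.
  Combining: Sv·Hz = (m²·s⁻²) · s⁻¹ = m²·s⁻³.
Right side:
  Sv = m²·s⁻².
  J = kg·m²·s⁻².
  Pa = kg·m⁻¹·s⁻².
  Hz = s⁻¹.
  V = kg·m²·s⁻³·A⁻¹.
  So V⁻¹ = kg⁻¹·m⁻²·s³·A.
  C = s·A.
  So C⁻¹ = s⁻¹·A⁻¹.
  Combining: Sv·J·Pa·Hz·V⁻¹·C⁻¹ = (m²·s⁻²) · (kg·m²·s⁻²) · (kg·m⁻¹·s⁻²) · s⁻¹ · (kg⁻¹·m⁻²·s³·A) · (s⁻¹·A⁻¹) = kg·m·s⁻⁵.
Left is m²·s⁻³; right is kg·m·s⁻⁵ — different.

No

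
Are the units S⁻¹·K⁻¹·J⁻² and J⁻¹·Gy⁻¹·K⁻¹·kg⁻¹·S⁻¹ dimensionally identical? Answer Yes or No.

Yes

Left side:
  S = 1/Ω (conductance is reciprocal resistance),
      = kg⁻¹·m⁻²·s³·A².
  So S⁻¹ = kg·m²·s⁻³·A⁻².
  J = N·m (work = force × distance),
      = kg·m²·s⁻².
  So J⁻² = kg⁻²·m⁻⁴·s⁴.
  Combining: S⁻¹·K⁻¹·J⁻² = (kg·m²·s⁻³·A⁻²) · K⁻¹ · (kg⁻²·m⁻⁴·s⁴) = kg⁻¹·m⁻²·s·A⁻²·K⁻¹.
Right side:
  J = N·m (work = force × distance),
      = kg·m²·s⁻².
  So J⁻¹ = kg⁻¹·m⁻²·s².
  Gy = J/kg (absorbed dose = energy per mass),
      = m²·s⁻².
  So Gy⁻¹ = m⁻²·s².
  S = 1/Ω (conductance is reciprocal resistance),
      = kg⁻¹·m⁻²·s³·A².
  So S⁻¹ = kg·m²·s⁻³·A⁻².
  Combining: J⁻¹·Gy⁻¹·K⁻¹·kg⁻¹·S⁻¹ = (kg⁻¹·m⁻²·s²) · (m⁻²·s²) · K⁻¹ · kg⁻¹ · (kg·m²·s⁻³·A⁻²) = kg⁻¹·m⁻²·s·A⁻²·K⁻¹.
Both reduce to kg⁻¹·m⁻²·s·A⁻²·K⁻¹.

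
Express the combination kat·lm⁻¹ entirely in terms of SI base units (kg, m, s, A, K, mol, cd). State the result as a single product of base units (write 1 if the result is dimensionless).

kat = s⁻¹·mol.
lm = cd.
So lm⁻¹ = cd⁻¹.
Combining: kat·lm⁻¹ = (s⁻¹·mol) · cd⁻¹ = s⁻¹·mol·cd⁻¹.

s⁻¹·mol·cd⁻¹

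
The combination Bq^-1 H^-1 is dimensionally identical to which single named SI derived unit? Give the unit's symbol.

Bq = 1/s = s⁻¹ (activity is decays per second).
So Bq⁻¹ = s.
H = Wb/A (inductance = flux per current),
    = kg·m²·s⁻²·A⁻².
So H⁻¹ = kg⁻¹·m⁻²·s²·A².
Combining: Bq⁻¹·H⁻¹ = s · (kg⁻¹·m⁻²·s²·A²) = kg⁻¹·m⁻²·s³·A².
kg⁻¹·m⁻²·s³·A² is the base-SI form of the siemens.

S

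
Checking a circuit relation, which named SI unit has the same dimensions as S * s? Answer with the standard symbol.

F

S = 1/Ω (conductance is reciprocal resistance),
    = kg⁻¹·m⁻²·s³·A².
Combining: S·s = (kg⁻¹·m⁻²·s³·A²) · s = kg⁻¹·m⁻²·s⁴·A².
kg⁻¹·m⁻²·s⁴·A² is the base-SI form of the farad.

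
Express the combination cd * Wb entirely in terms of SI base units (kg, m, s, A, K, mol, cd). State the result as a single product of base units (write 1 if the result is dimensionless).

Wb = kg·m²·s⁻²·A⁻¹.
Combining: cd·Wb = cd · (kg·m²·s⁻²·A⁻¹) = kg·m²·s⁻²·A⁻¹·cd.

kg·m²·s⁻²·A⁻¹·cd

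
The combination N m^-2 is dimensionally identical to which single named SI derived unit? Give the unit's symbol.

N = kg·m·s⁻².
Combining: N·m⁻² = (kg·m·s⁻²) · m⁻² = kg·m⁻¹·s⁻².
kg·m⁻¹·s⁻² is the base-SI form of the pascal.

Pa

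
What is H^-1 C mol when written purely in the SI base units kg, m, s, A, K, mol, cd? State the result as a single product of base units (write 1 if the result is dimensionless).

kg⁻¹·m⁻²·s³·A³·mol

H = Wb/A (inductance = flux per current),
    = kg·m²·s⁻²·A⁻².
So H⁻¹ = kg⁻¹·m⁻²·s²·A².
C = A·s = s·A (charge = current × time).
Combining: H⁻¹·C·mol = (kg⁻¹·m⁻²·s²·A²) · (s·A) · mol = kg⁻¹·m⁻²·s³·A³·mol.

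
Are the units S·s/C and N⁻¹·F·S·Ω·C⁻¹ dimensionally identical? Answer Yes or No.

Left side:
  S = 1/Ω (conductance is reciprocal resistance),
      = kg⁻¹·m⁻²·s³·A².
  C = A·s = s·A (charge = current × time).
  So C⁻¹ = s⁻¹·A⁻¹.
  Combining: S·C⁻¹·s = (kg⁻¹·m⁻²·s³·A²) · (s⁻¹·A⁻¹) · s = kg⁻¹·m⁻²·s³·A.
Right side:
  N = kg·m·s⁻².
  So N⁻¹ = kg⁻¹·m⁻¹·s².
  F = kg⁻¹·m⁻²·s⁴·A².
  S = kg⁻¹·m⁻²·s³·A².
  Ω = kg·m²·s⁻³·A⁻².
  C = s·A.
  So C⁻¹ = s⁻¹·A⁻¹.
  Combining: N⁻¹·F·S·Ω·C⁻¹ = (kg⁻¹·m⁻¹·s²) · (kg⁻¹·m⁻²·s⁴·A²) · (kg⁻¹·m⁻²·s³·A²) · (kg·m²·s⁻³·A⁻²) · (s⁻¹·A⁻¹) = kg⁻²·m⁻³·s⁵·A.
Left is kg⁻¹·m⁻²·s³·A; right is kg⁻²·m⁻³·s⁵·A — different.

No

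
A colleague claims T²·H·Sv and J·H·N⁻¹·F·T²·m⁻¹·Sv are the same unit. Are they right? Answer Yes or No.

Left side:
  T = Wb/m² (flux density = flux per area),
      = kg·s⁻²·A⁻¹.
  So T² = kg²·s⁻⁴·A⁻².
  H = Wb/A (inductance = flux per current),
      = kg·m²·s⁻²·A⁻².
  Sv = J/kg (equivalent dose = energy per mass),
      = m²·s⁻².
  Combining: T²·H·Sv = (kg²·s⁻⁴·A⁻²) · (kg·m²·s⁻²·A⁻²) · (m²·s⁻²) = kg³·m⁴·s⁻⁸·A⁻⁴.
Right side:
  J = N·m (work = force × distance),
      = kg·m²·s⁻².
  H = Wb/A (inductance = flux per current),
      = kg·m²·s⁻²·A⁻².
  N = kg·m/s² = kg·m·s⁻² (force = mass × acceleration).
  So N⁻¹ = kg⁻¹·m⁻¹·s².
  F = C/V (capacitance = charge per voltage),
      = A·s/(kg·m²·s⁻³·A⁻¹) (substituting C and V),
      = kg⁻¹·m⁻²·s⁴·A².
  T = Wb/m² (flux density = flux per area),
      = kg·s⁻²·A⁻¹.
  So T² = kg²·s⁻⁴·A⁻².
  Sv = J/kg (equivalent dose = energy per mass),
      = m²·s⁻².
  Combining: J·H·N⁻¹·F·T²·m⁻¹·Sv = (kg·m²·s⁻²) · (kg·m²·s⁻²·A⁻²) · (kg⁻¹·m⁻¹·s²) · (kg⁻¹·m⁻²·s⁴·A²) · (kg²·s⁻⁴·A⁻²) · m⁻¹ · (m²·s⁻²) = kg²·m²·s⁻⁴·A⁻².
Left is kg³·m⁴·s⁻⁸·A⁻⁴; right is kg²·m²·s⁻⁴·A⁻² — different.

No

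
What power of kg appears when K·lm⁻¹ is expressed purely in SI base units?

0

lm = cd.
So lm⁻¹ = cd⁻¹.
Combining: K·lm⁻¹ = K · cd⁻¹ = K·cd⁻¹.
The exponent of kg is 0.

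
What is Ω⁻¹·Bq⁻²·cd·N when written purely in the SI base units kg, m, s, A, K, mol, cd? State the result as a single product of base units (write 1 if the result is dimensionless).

Ω = kg·m²·s⁻³·A⁻².
So Ω⁻¹ = kg⁻¹·m⁻²·s³·A².
Bq = s⁻¹.
So Bq⁻² = s².
N = kg·m·s⁻².
Combining: Ω⁻¹·Bq⁻²·cd·N = (kg⁻¹·m⁻²·s³·A²) · s² · cd · (kg·m·s⁻²) = m⁻¹·s³·A²·cd.

m⁻¹·s³·A²·cd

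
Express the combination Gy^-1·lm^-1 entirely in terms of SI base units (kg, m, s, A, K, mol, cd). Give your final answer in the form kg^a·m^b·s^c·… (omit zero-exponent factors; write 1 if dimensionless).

m⁻²·s²·cd⁻¹

Gy = J/kg (absorbed dose = energy per mass),
    = m²·s⁻².
So Gy⁻¹ = m⁻²·s².
lm = cd·sr = cd (luminous flux; sr is dimensionless).
So lm⁻¹ = cd⁻¹.
Combining: Gy⁻¹·lm⁻¹ = (m⁻²·s²) · cd⁻¹ = m⁻²·s²·cd⁻¹.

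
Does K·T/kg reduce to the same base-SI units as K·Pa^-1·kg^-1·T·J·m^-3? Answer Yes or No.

Left side:
  T = Wb/m² (flux density = flux per area),
      = kg·s⁻²·A⁻¹.
  Combining: K·kg⁻¹·T = K · kg⁻¹ · (kg·s⁻²·A⁻¹) = s⁻²·A⁻¹·K.
Right side:
  Pa = kg·m⁻¹·s⁻².
  So Pa⁻¹ = kg⁻¹·m·s².
  T = kg·s⁻²·A⁻¹.
  J = kg·m²·s⁻².
  Combining: K·Pa⁻¹·kg⁻¹·T·J·m⁻³ = K · (kg⁻¹·m·s²) · kg⁻¹ · (kg·s⁻²·A⁻¹) · (kg·m²·s⁻²) · m⁻³ = s⁻²·A⁻¹·K.
Both reduce to s⁻²·A⁻¹·K.

Yes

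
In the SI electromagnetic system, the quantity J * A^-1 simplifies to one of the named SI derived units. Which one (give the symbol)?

J = kg·m²·s⁻².
Combining: J·A⁻¹ = (kg·m²·s⁻²) · A⁻¹ = kg·m²·s⁻²·A⁻¹.
kg·m²·s⁻²·A⁻¹ is the base-SI form of the weber.

Wb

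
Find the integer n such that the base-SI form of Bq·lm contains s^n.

Bq = 1/s = s⁻¹ (activity is decays per second).
lm = cd·sr = cd (luminous flux; sr is dimensionless).
Combining: Bq·lm = s⁻¹ · cd = s⁻¹·cd.
The exponent of s is -1.

-1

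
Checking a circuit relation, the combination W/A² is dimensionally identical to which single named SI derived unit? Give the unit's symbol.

W = kg·m²·s⁻³.
Combining: A⁻²·W = A⁻² · (kg·m²·s⁻³) = kg·m²·s⁻³·A⁻².
kg·m²·s⁻³·A⁻² is the base-SI form of the ohm.

Ω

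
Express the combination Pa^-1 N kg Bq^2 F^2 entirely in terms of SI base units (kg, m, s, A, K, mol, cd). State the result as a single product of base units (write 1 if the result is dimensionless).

kg⁻¹·m⁻²·s⁶·A⁴

Pa = kg·m⁻¹·s⁻².
So Pa⁻¹ = kg⁻¹·m·s².
N = kg·m·s⁻².
Bq = s⁻¹.
So Bq² = s⁻².
F = kg⁻¹·m⁻²·s⁴·A².
So F² = kg⁻²·m⁻⁴·s⁸·A⁴.
Combining: Pa⁻¹·N·kg·Bq²·F² = (kg⁻¹·m·s²) · (kg·m·s⁻²) · kg · s⁻² · (kg⁻²·m⁻⁴·s⁸·A⁴) = kg⁻¹·m⁻²·s⁶·A⁴.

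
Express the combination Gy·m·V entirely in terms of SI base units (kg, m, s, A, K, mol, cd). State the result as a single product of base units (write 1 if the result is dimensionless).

kg·m⁵·s⁻⁵·A⁻¹

Gy = J/kg (absorbed dose = energy per mass),
    = m²·s⁻².
V = W/A (potential = power per current),
    = kg·m²·s⁻³·A⁻¹.
Combining: Gy·m·V = (m²·s⁻²) · m · (kg·m²·s⁻³·A⁻¹) = kg·m⁵·s⁻⁵·A⁻¹.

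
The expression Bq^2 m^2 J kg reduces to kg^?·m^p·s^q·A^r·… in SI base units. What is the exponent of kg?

Bq = s⁻¹.
So Bq² = s⁻².
J = kg·m²·s⁻².
Combining: Bq²·m²·J·kg = s⁻² · m² · (kg·m²·s⁻²) · kg = kg²·m⁴·s⁻⁴.
The exponent of kg is 2.

2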